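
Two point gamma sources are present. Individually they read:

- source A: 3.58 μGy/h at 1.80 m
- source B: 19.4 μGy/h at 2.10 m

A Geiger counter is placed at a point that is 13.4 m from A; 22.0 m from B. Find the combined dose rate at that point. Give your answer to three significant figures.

Each source contributes Iᵢ·(dᵢ/rᵢ)²; contributions add.
A: 3.58 × (1.80/13.4)² = 0.06460 μGy/h
B: 19.4 × (2.10/22.0)² = 0.1768 μGy/h
Total = 0.06460 + 0.1768 = 0.2414 μGy/h.

0.241 μGy/h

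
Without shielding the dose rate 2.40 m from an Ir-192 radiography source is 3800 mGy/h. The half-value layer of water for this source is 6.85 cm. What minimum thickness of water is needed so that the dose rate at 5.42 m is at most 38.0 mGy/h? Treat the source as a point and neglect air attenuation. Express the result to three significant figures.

At 5.42 m, distance alone gives 3800 × (2.40/5.42)² = 3800 × 0.1961 = 745.2 mGy/h.
Further attenuation needed: 745.2/38.0 = 19.61.
n = log₂(19.61) = 4.294 half-value layers.
Thickness = 4.294 × 6.85 cm = 29.41 cm.

29.4 cm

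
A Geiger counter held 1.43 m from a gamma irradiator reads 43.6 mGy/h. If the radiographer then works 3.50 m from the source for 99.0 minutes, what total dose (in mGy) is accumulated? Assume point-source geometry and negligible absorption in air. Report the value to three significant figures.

Since intensity falls as 1/r², rate at 3.50 m:
(1.43/3.50)² = 0.1669, so 43.6 × 0.1669 = 7.277 mGy/h.
Dose = rate × time = 7.277 mGy/h × 1.650 h = 12.01 mGy.

12.0 mGy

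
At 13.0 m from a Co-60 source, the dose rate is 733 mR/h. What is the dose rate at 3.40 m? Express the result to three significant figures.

Using I₁d₁² = I₂d₂², the rate at 3.40 m is
733 × (13.0/3.40)² = 733 × 14.62 = 10720 mR/h.

10700 mR/h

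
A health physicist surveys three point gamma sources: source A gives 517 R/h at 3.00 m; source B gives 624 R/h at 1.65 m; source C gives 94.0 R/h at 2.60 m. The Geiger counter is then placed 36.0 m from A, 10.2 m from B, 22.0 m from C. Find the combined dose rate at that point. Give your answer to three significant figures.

21.2 R/h

By superposition, sum each source's inverse-square contribution:
A: 517 × (3.00/36.0)² = 3.590 R/h
B: 624 × (1.65/10.2)² = 16.33 R/h
C: 94.0 × (2.60/22.0)² = 1.313 R/h
Total = 3.590 + 16.33 + 1.313 = 21.23 R/h.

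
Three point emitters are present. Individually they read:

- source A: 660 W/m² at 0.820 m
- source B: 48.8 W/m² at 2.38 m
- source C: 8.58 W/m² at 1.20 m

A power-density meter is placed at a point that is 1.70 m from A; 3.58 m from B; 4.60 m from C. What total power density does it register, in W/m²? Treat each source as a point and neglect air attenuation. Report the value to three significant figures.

176 W/m²

Each source contributes Iᵢ·(dᵢ/rᵢ)²; contributions add.
A: 660 × (0.820/1.70)² = 153.6 W/m²
B: 48.8 × (2.38/3.58)² = 21.57 W/m²
C: 8.58 × (1.20/4.60)² = 0.5839 W/m²
Total = 153.6 + 21.57 + 0.5839 = 175.8 W/m².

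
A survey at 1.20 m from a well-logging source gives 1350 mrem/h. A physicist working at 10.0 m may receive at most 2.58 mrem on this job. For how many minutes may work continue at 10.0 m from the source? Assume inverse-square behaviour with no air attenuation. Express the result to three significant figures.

7.96 min

Since intensity falls as 1/r², rate at 10.0 m:
(1.20/10.0)² = 0.01440, so 1350 × 0.01440 = 19.44 mrem/h.
Stay time = 2.58 mrem ÷ 19.44 mrem/h = 0.1327 h = 7.962 min.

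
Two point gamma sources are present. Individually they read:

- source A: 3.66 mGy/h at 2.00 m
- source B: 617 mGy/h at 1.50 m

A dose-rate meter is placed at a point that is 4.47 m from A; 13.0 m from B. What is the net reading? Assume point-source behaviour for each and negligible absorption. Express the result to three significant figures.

By superposition, sum each source's inverse-square contribution:
A: 3.66 × (2.00/4.47)² = 0.7327 mGy/h
B: 617 × (1.50/13.0)² = 8.214 mGy/h
Total = 0.7327 + 8.214 = 8.947 mGy/h.

8.95 mGy/h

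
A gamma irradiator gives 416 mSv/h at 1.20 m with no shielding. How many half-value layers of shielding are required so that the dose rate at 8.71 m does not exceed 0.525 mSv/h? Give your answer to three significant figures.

3.91 half-value layers

At 8.71 m, distance alone gives 416 × (1.20/8.71)² = 416 × 0.01898 = 7.896 mSv/h.
Further attenuation needed: 7.896/0.525 = 15.04.
n = log₂(15.04) = 3.911 half-value layers.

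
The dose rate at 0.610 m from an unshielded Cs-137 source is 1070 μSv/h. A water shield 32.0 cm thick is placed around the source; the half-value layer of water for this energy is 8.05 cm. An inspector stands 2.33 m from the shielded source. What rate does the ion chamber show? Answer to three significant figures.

Distance alone: (0.610/2.33)² = 0.06854, so 1070 × 0.06854 = 73.34 μSv/h.
Shield: 32.0/8.05 = 3.975 half-value layers → attenuation 2^(−3.975) = 0.06359.
Combined: 73.34 × 0.06359 = 4.664 μSv/h.

4.66 μSv/h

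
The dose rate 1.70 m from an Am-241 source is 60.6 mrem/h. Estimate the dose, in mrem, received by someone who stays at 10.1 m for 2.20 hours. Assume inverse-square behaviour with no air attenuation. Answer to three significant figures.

3.78 mrem

Intensity scales as (d₁/d₂)², so rate at 10.1 m:
60.6 × (1.70/10.1)² = 60.6 × 0.02833 = 1.717 mrem/h.
Dose = rate × time = 1.717 mrem/h × 2.200 h = 3.777 mrem.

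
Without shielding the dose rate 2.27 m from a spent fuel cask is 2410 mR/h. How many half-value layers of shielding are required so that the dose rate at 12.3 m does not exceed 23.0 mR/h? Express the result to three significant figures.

1.84 half-value layers

At 12.3 m, distance alone gives 2410 × (2.27/12.3)² = 2410 × 0.03406 = 82.08 mR/h.
Further attenuation needed: 82.08/23.0 = 3.569.
n = log₂(3.569) = 1.836 half-value layers.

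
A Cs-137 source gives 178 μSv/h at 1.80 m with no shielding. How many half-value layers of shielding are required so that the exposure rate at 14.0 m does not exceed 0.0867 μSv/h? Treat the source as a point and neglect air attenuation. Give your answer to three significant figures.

At 14.0 m, distance alone gives (1.80/14.0)² = 0.01653, so 178 × 0.01653 = 2.942 μSv/h.
Further attenuation needed: 2.942/0.0867 = 33.93.
n = log₂(33.93) = 5.084 half-value layers.

5.08 half-value layers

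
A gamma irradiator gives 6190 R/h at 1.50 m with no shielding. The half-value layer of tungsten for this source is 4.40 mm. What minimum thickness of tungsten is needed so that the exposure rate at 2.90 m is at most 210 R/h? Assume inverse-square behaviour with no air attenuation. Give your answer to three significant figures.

At 2.90 m, distance alone gives (1.50/2.90)² = 0.2675, so 6190 × 0.2675 = 1656 R/h.
Further attenuation needed: 1656/210 = 7.886.
n = log₂(7.886) = 2.979 half-value layers.
Thickness = 2.979 × 4.40 mm = 13.11 mm.

13.1 mm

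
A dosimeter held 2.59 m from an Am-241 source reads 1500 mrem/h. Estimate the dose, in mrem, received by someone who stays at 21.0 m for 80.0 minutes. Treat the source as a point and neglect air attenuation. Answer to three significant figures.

30.4 mrem

Since intensity falls as 1/r², rate at 21.0 m:
1500 × (2.59/21.0)² = 1500 × 0.01521 = 22.81 mrem/h.
Dose = rate × time = 22.81 mrem/h × 1.333 h = 30.41 mrem.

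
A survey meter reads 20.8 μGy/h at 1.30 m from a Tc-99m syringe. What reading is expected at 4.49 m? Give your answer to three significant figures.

1.74 μGy/h

Since intensity falls as 1/r², the rate at 4.49 m is
(1.30/4.49)² = 0.08383, so 20.8 × 0.08383 = 1.744 μGy/h.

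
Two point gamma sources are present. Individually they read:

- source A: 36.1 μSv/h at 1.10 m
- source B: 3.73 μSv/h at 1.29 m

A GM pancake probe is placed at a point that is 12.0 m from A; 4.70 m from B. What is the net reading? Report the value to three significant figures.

Each source contributes Iᵢ·(dᵢ/rᵢ)²; contributions add.
A: 36.1 × (1.10/12.0)² = 0.3033 μSv/h
B: 3.73 × (1.29/4.70)² = 0.2810 μSv/h
Total = 0.3033 + 0.2810 = 0.5843 μSv/h.

0.584 μSv/h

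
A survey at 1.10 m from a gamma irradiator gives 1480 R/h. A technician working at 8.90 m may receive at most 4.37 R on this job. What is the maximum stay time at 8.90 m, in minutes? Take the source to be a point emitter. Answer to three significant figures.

By the inverse-square law, rate at 8.90 m:
1480 × (1.10/8.90)² = 1480 × 0.01528 = 22.61 R/h.
Stay time = 4.37 R ÷ 22.61 R/h = 0.1933 h = 11.60 min.

11.6 min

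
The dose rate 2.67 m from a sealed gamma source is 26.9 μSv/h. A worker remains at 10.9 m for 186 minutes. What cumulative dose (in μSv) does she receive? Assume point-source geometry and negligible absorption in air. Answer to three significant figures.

Applying the 1/r² law, rate at 10.9 m:
(2.67/10.9)² = 0.06000, so 26.9 × 0.06000 = 1.614 μSv/h.
Dose = rate × time = 1.614 μSv/h × 3.100 h = 5.003 μSv.

5.00 μSv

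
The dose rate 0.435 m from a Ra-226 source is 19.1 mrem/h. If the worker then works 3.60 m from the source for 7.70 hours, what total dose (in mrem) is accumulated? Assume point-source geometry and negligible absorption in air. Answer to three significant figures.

By the inverse-square law, rate at 3.60 m:
19.1 × (0.435/3.60)² = 19.1 × 0.01460 = 0.2789 mrem/h.
Dose = rate × time = 0.2789 mrem/h × 7.700 h = 2.148 mrem.

2.15 mrem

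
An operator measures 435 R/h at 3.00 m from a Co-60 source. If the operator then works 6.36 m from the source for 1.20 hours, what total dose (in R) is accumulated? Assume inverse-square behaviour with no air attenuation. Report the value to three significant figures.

116 R

By the inverse-square law, rate at 6.36 m:
(3.00/6.36)² = 0.2225, so 435 × 0.2225 = 96.79 R/h.
Dose = rate × time = 96.79 R/h × 1.200 h = 116.1 R.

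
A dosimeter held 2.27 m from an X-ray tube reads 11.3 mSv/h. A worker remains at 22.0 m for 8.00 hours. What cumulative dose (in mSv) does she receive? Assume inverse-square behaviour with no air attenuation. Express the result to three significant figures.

Applying the 1/r² law, rate at 22.0 m:
(2.27/22.0)² = 0.01065, so 11.3 × 0.01065 = 0.1203 mSv/h.
Dose = rate × time = 0.1203 mSv/h × 8.000 h = 0.9624 mSv.

0.962 mSv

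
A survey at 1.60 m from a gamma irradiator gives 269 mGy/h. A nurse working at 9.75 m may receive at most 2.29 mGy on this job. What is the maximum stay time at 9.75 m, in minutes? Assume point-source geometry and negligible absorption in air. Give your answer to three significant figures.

Applying the 1/r² law, rate at 9.75 m:
(1.60/9.75)² = 0.02693, so 269 × 0.02693 = 7.244 mGy/h.
Stay time = 2.29 mGy ÷ 7.244 mGy/h = 0.3161 h = 18.97 min.

19.0 min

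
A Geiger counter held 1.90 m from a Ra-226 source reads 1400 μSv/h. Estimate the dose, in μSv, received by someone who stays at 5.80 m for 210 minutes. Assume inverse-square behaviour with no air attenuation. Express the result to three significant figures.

526 μSv

Using I₁d₁² = I₂d₂², rate at 5.80 m:
1400 × (1.90/5.80)² = 1400 × 0.1073 = 150.2 μSv/h.
Dose = rate × time = 150.2 μSv/h × 3.500 h = 525.7 μSv.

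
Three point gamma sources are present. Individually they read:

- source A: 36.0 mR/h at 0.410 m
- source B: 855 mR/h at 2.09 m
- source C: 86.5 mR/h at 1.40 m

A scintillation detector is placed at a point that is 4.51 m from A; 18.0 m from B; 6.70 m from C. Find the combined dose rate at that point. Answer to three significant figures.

By superposition, sum each source's inverse-square contribution:
A: 36.0 × (0.410/4.51)² = 0.2975 mR/h
B: 855 × (2.09/18.0)² = 11.53 mR/h
C: 86.5 × (1.40/6.70)² = 3.777 mR/h
Total = 0.2975 + 11.53 + 3.777 = 15.60 mR/h.

15.6 mR/h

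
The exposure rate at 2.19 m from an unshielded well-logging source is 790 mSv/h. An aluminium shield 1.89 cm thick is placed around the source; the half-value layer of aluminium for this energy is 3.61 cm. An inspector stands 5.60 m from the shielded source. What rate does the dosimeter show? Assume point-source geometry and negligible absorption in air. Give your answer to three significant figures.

84.0 mSv/h

Distance alone: (2.19/5.60)² = 0.1529, so 790 × 0.1529 = 120.8 mSv/h.
Shield: 1.89/3.61 = 0.5235 half-value layers → attenuation 2^(−0.5235) = 0.6957.
Combined: 120.8 × 0.6957 = 84.04 mSv/h.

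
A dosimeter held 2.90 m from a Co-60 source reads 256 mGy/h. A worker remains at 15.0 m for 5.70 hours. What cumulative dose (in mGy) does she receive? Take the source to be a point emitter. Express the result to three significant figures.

54.5 mGy

Using I₁d₁² = I₂d₂², rate at 15.0 m:
256 × (2.90/15.0)² = 256 × 0.03738 = 9.569 mGy/h.
Dose = rate × time = 9.569 mGy/h × 5.700 h = 54.54 mGy.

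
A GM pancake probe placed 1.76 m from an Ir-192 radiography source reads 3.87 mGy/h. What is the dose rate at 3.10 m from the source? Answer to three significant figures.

1.25 mGy/h

By the inverse-square law, scaling from 1.76 m to 3.10 m:
(1.76/3.10)² = 0.3223, so 3.87 × 0.3223 = 1.247 mGy/h.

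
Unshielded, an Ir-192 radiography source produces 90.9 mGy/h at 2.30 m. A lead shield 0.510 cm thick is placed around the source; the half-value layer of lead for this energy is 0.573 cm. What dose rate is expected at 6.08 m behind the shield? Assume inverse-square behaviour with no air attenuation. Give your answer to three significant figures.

7.02 mGy/h

Distance alone: 90.9 × (2.30/6.08)² = 90.9 × 0.1431 = 13.01 mGy/h.
Shield: 0.510/0.573 = 0.8901 half-value layers → attenuation 2^(−0.8901) = 0.5396.
Combined: 13.01 × 0.5396 = 7.020 mGy/h.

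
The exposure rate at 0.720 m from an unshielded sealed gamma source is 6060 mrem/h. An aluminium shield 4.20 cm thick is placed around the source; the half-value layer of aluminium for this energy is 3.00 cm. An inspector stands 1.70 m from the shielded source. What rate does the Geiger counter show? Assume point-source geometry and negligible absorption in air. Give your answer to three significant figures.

412 mrem/h

Distance alone: 6060 × (0.720/1.70)² = 6060 × 0.1794 = 1087 mrem/h.
Shield: 4.20/3.00 = 1.400 half-value layers → attenuation 2^(−1.400) = 0.3789.
Combined: 1087 × 0.3789 = 411.9 mrem/h.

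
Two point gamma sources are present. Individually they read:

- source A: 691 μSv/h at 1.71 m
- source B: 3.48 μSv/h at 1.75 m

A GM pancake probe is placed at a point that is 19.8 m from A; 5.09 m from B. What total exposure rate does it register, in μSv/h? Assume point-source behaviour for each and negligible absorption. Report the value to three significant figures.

5.57 μSv/h

By superposition, sum each source's inverse-square contribution:
A: 691 × (1.71/19.8)² = 5.154 μSv/h
B: 3.48 × (1.75/5.09)² = 0.4114 μSv/h
Total = 5.154 + 0.4114 = 5.565 μSv/h.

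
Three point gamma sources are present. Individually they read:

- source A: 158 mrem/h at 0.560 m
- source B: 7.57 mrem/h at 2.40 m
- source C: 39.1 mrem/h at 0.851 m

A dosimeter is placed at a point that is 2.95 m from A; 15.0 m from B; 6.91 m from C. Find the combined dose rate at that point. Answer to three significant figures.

By superposition, sum each source's inverse-square contribution:
A: 158 × (0.560/2.95)² = 5.694 mrem/h
B: 7.57 × (2.40/15.0)² = 0.1938 mrem/h
C: 39.1 × (0.851/6.91)² = 0.5930 mrem/h
Total = 5.694 + 0.1938 + 0.5930 = 6.481 mrem/h.

6.48 mrem/h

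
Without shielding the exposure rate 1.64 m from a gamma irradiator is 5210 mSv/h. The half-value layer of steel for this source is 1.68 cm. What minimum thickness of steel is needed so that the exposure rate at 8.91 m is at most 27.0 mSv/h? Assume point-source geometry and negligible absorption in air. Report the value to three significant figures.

At 8.91 m, distance alone gives 5210 × (1.64/8.91)² = 5210 × 0.03388 = 176.5 mSv/h.
Further attenuation needed: 176.5/27.0 = 6.537.
n = log₂(6.537) = 2.709 half-value layers.
Thickness = 2.709 × 1.68 cm = 4.551 cm.

4.55 cm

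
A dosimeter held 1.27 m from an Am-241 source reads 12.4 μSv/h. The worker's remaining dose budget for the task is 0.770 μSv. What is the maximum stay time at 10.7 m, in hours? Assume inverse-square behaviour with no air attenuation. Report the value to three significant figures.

Since intensity falls as 1/r², rate at 10.7 m:
12.4 × (1.27/10.7)² = 12.4 × 0.01409 = 0.1747 μSv/h.
Stay time = 0.770 μSv ÷ 0.1747 μSv/h = 4.408 h.

4.41 h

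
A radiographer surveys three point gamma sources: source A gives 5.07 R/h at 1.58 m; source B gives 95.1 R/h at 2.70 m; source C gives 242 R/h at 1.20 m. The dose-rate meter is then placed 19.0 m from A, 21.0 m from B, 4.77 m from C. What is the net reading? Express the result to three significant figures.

Each source contributes Iᵢ·(dᵢ/rᵢ)²; contributions add.
A: 5.07 × (1.58/19.0)² = 0.03506 R/h
B: 95.1 × (2.70/21.0)² = 1.572 R/h
C: 242 × (1.20/4.77)² = 15.32 R/h
Total = 0.03506 + 1.572 + 15.32 = 16.93 R/h.

16.9 R/h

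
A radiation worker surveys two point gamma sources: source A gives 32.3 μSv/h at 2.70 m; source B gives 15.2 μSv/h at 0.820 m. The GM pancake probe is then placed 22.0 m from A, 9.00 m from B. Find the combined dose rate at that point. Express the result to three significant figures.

Each source contributes Iᵢ·(dᵢ/rᵢ)²; contributions add.
A: 32.3 × (2.70/22.0)² = 0.4865 μSv/h
B: 15.2 × (0.820/9.00)² = 0.1262 μSv/h
Total = 0.4865 + 0.1262 = 0.6127 μSv/h.

0.613 μSv/h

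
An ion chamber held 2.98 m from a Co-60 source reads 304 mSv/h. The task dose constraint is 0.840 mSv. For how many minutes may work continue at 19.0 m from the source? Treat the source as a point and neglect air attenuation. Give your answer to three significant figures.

6.74 min

Intensity scales as (d₁/d₂)², so rate at 19.0 m:
(2.98/19.0)² = 0.02460, so 304 × 0.02460 = 7.478 mSv/h.
Stay time = 0.840 mSv ÷ 7.478 mSv/h = 0.1123 h = 6.738 min.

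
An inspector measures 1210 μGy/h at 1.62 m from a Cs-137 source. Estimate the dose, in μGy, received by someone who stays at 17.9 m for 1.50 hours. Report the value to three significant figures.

14.9 μGy

By the inverse-square law, rate at 17.9 m:
1210 × (1.62/17.9)² = 1210 × 0.008191 = 9.911 μGy/h.
Dose = rate × time = 9.911 μGy/h × 1.500 h = 14.87 μGy.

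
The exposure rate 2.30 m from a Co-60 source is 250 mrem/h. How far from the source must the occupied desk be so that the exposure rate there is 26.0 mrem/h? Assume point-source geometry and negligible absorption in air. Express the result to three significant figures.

Using I₁d₁² = I₂d₂², d₂ = d₁·√(I₁/I₂).
I₁/I₂ = 250/26.0 = 9.615, so d₂ = 2.30 × √9.615 = 7.132 m.

7.13 m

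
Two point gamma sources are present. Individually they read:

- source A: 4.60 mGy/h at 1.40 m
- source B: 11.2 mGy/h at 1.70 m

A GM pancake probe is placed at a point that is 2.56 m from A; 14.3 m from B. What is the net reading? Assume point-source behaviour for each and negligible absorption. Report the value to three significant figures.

Each source contributes Iᵢ·(dᵢ/rᵢ)²; contributions add.
A: 4.60 × (1.40/2.56)² = 1.376 mGy/h
B: 11.2 × (1.70/14.3)² = 0.1583 mGy/h
Total = 1.376 + 0.1583 = 1.534 mGy/h.

1.53 mGy/h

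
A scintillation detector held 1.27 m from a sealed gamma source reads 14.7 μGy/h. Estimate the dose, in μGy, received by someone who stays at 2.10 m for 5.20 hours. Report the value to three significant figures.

By the inverse-square law, rate at 2.10 m:
14.7 × (1.27/2.10)² = 14.7 × 0.3657 = 5.376 μGy/h.
Dose = rate × time = 5.376 μGy/h × 5.200 h = 27.96 μGy.

28.0 μGy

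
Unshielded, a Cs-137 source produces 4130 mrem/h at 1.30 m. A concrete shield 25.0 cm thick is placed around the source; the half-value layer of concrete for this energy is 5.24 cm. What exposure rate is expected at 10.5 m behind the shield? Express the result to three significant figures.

2.32 mrem/h

Distance alone: (1.30/10.5)² = 0.01533, so 4130 × 0.01533 = 63.31 mrem/h.
Shield: 25.0/5.24 = 4.771 half-value layers → attenuation 2^(−4.771) = 0.03663.
Combined: 63.31 × 0.03663 = 2.319 mrem/h.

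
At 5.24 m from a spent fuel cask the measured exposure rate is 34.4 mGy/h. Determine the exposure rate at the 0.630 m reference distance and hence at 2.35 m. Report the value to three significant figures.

Intensity scales as (d₁/d₂)², so
At 0.630 m: (5.24/0.630)² = 69.18, so 34.4 × 69.18 = 2380 mGy/h
At 2.35 m: 2380 × (0.630/2.35)² = 2380 × 0.07187 = 171.1 mGy/h.

2380 mGy/h; 171 mGy/h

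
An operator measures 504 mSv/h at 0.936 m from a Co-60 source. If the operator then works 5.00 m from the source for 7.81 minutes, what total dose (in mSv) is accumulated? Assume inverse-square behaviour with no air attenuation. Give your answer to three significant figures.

2.30 mSv

Since intensity falls as 1/r², rate at 5.00 m:
(0.936/5.00)² = 0.03504, so 504 × 0.03504 = 17.66 mSv/h.
Dose = rate × time = 17.66 mSv/h × 0.1302 h = 2.299 mSv.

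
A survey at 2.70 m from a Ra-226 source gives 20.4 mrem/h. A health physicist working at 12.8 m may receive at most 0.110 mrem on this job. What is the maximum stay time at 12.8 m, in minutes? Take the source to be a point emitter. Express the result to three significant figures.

7.27 min

By the inverse-square law, rate at 12.8 m:
20.4 × (2.70/12.8)² = 20.4 × 0.04449 = 0.9076 mrem/h.
Stay time = 0.110 mrem ÷ 0.9076 mrem/h = 0.1212 h = 7.272 min.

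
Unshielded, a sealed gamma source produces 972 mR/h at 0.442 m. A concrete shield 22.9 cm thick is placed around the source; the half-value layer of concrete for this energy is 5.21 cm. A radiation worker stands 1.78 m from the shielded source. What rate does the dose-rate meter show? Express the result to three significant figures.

2.85 mR/h

Distance alone: (0.442/1.78)² = 0.06166, so 972 × 0.06166 = 59.93 mR/h.
Shield: 22.9/5.21 = 4.395 half-value layers → attenuation 2^(−4.395) = 0.04753.
Combined: 59.93 × 0.04753 = 2.848 mR/h.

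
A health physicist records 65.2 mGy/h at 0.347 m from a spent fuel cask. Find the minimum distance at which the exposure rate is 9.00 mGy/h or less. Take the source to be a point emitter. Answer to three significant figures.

Applying the 1/r² law, d₂ = d₁·√(I₁/I₂).
I₁/I₂ = 65.2/9.00 = 7.244, so d₂ = 0.347 × √7.244 = 0.9339 m.

0.934 m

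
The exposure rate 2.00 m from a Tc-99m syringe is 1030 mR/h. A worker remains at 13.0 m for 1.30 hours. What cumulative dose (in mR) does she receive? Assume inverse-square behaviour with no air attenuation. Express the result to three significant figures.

31.7 mR

Intensity scales as (d₁/d₂)², so rate at 13.0 m:
(2.00/13.0)² = 0.02367, so 1030 × 0.02367 = 24.38 mR/h.
Dose = rate × time = 24.38 mR/h × 1.300 h = 31.69 mR.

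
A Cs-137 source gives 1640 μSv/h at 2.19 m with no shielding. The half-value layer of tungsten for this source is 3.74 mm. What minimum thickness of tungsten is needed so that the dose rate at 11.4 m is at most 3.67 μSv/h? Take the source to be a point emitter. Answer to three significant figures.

At 11.4 m, distance alone gives (2.19/11.4)² = 0.03690, so 1640 × 0.03690 = 60.52 μSv/h.
Further attenuation needed: 60.52/3.67 = 16.49.
n = log₂(16.49) = 4.044 half-value layers.
Thickness = 4.044 × 3.74 mm = 15.12 mm.

15.1 mm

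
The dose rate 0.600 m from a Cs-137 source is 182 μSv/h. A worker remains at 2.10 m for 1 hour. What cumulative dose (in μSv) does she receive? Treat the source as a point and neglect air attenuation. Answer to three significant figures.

Using I₁d₁² = I₂d₂², rate at 2.10 m:
(0.600/2.10)² = 0.08163, so 182 × 0.08163 = 14.86 μSv/h.
Dose = rate × time = 14.86 μSv/h × 1.000 h = 14.86 μSv.

14.9 μSv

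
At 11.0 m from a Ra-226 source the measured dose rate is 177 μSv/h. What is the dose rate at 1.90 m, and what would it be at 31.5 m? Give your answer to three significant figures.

Since intensity falls as 1/r²,
At 1.90 m: 177 × (11.0/1.90)² = 177 × 33.52 = 5933 μSv/h
At 31.5 m: (1.90/31.5)² = 0.003638, so 5933 × 0.003638 = 21.58 μSv/h.

5930 μSv/h; 21.6 μSv/h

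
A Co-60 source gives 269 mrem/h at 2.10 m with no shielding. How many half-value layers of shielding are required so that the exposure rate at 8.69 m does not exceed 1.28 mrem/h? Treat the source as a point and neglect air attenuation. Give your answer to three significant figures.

3.62 half-value layers

At 8.69 m, distance alone gives 269 × (2.10/8.69)² = 269 × 0.05840 = 15.71 mrem/h.
Further attenuation needed: 15.71/1.28 = 12.27.
n = log₂(12.27) = 3.617 half-value layers.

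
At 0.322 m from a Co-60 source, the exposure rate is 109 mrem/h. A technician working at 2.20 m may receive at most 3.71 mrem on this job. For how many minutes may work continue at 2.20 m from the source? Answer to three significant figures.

Applying the 1/r² law, rate at 2.20 m:
(0.322/2.20)² = 0.02142, so 109 × 0.02142 = 2.335 mrem/h.
Stay time = 3.71 mrem ÷ 2.335 mrem/h = 1.589 h = 95.34 min.

95.3 min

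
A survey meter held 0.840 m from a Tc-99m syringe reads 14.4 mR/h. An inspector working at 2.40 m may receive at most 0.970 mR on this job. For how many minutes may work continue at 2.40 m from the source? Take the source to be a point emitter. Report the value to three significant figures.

Using I₁d₁² = I₂d₂², rate at 2.40 m:
(0.840/2.40)² = 0.1225, so 14.4 × 0.1225 = 1.764 mR/h.
Stay time = 0.970 mR ÷ 1.764 mR/h = 0.5499 h = 32.99 min.

33.0 min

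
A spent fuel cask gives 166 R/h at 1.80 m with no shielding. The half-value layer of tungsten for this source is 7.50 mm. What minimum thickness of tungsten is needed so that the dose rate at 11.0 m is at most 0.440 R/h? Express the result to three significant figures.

25.0 mm

At 11.0 m, distance alone gives (1.80/11.0)² = 0.02678, so 166 × 0.02678 = 4.445 R/h.
Further attenuation needed: 4.445/0.440 = 10.10.
n = log₂(10.10) = 3.336 half-value layers.
Thickness = 3.336 × 7.50 mm = 25.02 mm.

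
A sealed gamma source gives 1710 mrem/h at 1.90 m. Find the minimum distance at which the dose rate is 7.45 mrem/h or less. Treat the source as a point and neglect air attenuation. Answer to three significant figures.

By the inverse-square law, d₂ = d₁·√(I₁/I₂).
I₁/I₂ = 1710/7.45 = 229.5, so d₂ = 1.90 × √229.5 = 28.78 m.

28.8 m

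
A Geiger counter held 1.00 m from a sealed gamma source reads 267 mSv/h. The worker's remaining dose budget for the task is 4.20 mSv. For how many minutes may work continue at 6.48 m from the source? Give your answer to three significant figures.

39.6 min

Using I₁d₁² = I₂d₂², rate at 6.48 m:
(1.00/6.48)² = 0.02381, so 267 × 0.02381 = 6.357 mSv/h.
Stay time = 4.20 mSv ÷ 6.357 mSv/h = 0.6607 h = 39.64 min.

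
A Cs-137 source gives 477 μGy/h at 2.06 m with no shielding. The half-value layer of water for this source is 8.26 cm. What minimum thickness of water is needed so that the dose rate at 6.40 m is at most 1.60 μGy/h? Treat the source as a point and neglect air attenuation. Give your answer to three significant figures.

40.9 cm

At 6.40 m, distance alone gives 477 × (2.06/6.40)² = 477 × 0.1036 = 49.42 μGy/h.
Further attenuation needed: 49.42/1.60 = 30.89.
n = log₂(30.89) = 4.949 half-value layers.
Thickness = 4.949 × 8.26 cm = 40.88 cm.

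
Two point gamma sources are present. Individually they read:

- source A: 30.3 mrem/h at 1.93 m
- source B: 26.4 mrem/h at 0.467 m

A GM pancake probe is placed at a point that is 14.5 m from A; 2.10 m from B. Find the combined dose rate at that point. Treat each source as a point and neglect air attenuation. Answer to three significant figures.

1.84 mrem/h

By superposition, sum each source's inverse-square contribution:
A: 30.3 × (1.93/14.5)² = 0.5368 mrem/h
B: 26.4 × (0.467/2.10)² = 1.306 mrem/h
Total = 0.5368 + 1.306 = 1.843 mrem/h.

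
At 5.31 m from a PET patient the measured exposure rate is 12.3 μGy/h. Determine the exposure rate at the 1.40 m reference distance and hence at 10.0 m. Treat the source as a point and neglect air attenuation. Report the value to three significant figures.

177 μGy/h; 3.47 μGy/h

Since intensity falls as 1/r²,
At 1.40 m: 12.3 × (5.31/1.40)² = 12.3 × 14.39 = 177.0 μGy/h
At 10.0 m: 177.0 × (1.40/10.0)² = 177.0 × 0.01960 = 3.469 μGy/h.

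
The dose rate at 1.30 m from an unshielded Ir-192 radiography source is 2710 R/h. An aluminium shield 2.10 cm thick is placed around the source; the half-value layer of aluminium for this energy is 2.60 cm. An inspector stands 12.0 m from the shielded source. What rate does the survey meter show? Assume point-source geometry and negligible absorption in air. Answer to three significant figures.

18.2 R/h

Distance alone: (1.30/12.0)² = 0.01174, so 2710 × 0.01174 = 31.82 R/h.
Shield: 2.10/2.60 = 0.8077 half-value layers → attenuation 2^(−0.8077) = 0.5713.
Combined: 31.82 × 0.5713 = 18.18 R/h.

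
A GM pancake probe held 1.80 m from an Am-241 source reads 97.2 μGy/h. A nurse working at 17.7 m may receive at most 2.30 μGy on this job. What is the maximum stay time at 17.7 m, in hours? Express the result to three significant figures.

2.29 h

Since intensity falls as 1/r², rate at 17.7 m:
97.2 × (1.80/17.7)² = 97.2 × 0.01034 = 1.005 μGy/h.
Stay time = 2.30 μGy ÷ 1.005 μGy/h = 2.289 h.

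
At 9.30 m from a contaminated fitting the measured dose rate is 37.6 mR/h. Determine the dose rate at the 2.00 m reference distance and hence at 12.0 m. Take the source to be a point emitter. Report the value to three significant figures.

Intensity scales as (d₁/d₂)², so
At 2.00 m: 37.6 × (9.30/2.00)² = 37.6 × 21.62 = 812.9 mR/h
At 12.0 m: 812.9 × (2.00/12.0)² = 812.9 × 0.02778 = 22.58 mR/h.

813 mR/h; 22.6 mR/h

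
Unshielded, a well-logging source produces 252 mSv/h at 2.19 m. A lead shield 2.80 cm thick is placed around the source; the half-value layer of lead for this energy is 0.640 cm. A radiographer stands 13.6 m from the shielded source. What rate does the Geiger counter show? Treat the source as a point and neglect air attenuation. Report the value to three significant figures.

Distance alone: (2.19/13.6)² = 0.02593, so 252 × 0.02593 = 6.534 mSv/h.
Shield: 2.80/0.640 = 4.375 half-value layers → attenuation 2^(−4.375) = 0.04819.
Combined: 6.534 × 0.04819 = 0.3149 mSv/h.

0.315 mSv/h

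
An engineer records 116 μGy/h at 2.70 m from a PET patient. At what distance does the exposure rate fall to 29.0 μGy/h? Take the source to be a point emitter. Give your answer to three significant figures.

5.40 m

Intensity scales as (d₁/d₂)², so d₂ = d₁·√(I₁/I₂).
I₁/I₂ = 116/29.0 = 4.000, so d₂ = 2.70 × √4.000 = 5.400 m.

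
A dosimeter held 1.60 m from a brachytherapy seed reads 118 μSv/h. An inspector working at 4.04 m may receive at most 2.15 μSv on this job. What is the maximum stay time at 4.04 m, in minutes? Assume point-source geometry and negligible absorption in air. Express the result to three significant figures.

Applying the 1/r² law, rate at 4.04 m:
118 × (1.60/4.04)² = 118 × 0.1568 = 18.50 μSv/h.
Stay time = 2.15 μSv ÷ 18.50 μSv/h = 0.1162 h = 6.972 min.

6.97 min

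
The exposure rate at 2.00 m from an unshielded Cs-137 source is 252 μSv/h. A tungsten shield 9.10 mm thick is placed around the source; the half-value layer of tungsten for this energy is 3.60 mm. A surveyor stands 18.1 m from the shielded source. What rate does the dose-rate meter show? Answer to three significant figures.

Distance alone: (2.00/18.1)² = 0.01221, so 252 × 0.01221 = 3.077 μSv/h.
Shield: 9.10/3.60 = 2.528 half-value layers → attenuation 2^(−2.528) = 0.1734.
Combined: 3.077 × 0.1734 = 0.5336 μSv/h.

0.534 μSv/h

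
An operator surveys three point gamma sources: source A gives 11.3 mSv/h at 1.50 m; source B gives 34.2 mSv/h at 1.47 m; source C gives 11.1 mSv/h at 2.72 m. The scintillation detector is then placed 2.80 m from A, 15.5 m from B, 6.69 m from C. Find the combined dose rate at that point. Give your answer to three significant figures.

Each source contributes Iᵢ·(dᵢ/rᵢ)²; contributions add.
A: 11.3 × (1.50/2.80)² = 3.243 mSv/h
B: 34.2 × (1.47/15.5)² = 0.3076 mSv/h
C: 11.1 × (2.72/6.69)² = 1.835 mSv/h
Total = 3.243 + 0.3076 + 1.835 = 5.386 mSv/h.

5.39 mSv/h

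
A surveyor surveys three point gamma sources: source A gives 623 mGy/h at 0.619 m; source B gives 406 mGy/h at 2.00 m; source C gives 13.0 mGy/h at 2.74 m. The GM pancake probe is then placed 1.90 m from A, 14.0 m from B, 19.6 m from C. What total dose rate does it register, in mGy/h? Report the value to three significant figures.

74.7 mGy/h

Each source contributes Iᵢ·(dᵢ/rᵢ)²; contributions add.
A: 623 × (0.619/1.90)² = 66.12 mGy/h
B: 406 × (2.00/14.0)² = 8.286 mGy/h
C: 13.0 × (2.74/19.6)² = 0.2541 mGy/h
Total = 66.12 + 8.286 + 0.2541 = 74.66 mGy/h.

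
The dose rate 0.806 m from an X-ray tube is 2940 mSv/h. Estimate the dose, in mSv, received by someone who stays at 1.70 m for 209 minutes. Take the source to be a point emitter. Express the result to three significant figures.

By the inverse-square law, rate at 1.70 m:
(0.806/1.70)² = 0.2248, so 2940 × 0.2248 = 660.9 mSv/h.
Dose = rate × time = 660.9 mSv/h × 3.483 h = 2302 mSv.

2300 mSv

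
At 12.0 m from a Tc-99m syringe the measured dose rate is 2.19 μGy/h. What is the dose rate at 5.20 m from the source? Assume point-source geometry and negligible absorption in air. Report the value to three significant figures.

Intensity scales as (d₁/d₂)², so scaling from 12.0 m to 5.20 m:
2.19 × (12.0/5.20)² = 2.19 × 5.325 = 11.66 μGy/h.

11.7 μGy/h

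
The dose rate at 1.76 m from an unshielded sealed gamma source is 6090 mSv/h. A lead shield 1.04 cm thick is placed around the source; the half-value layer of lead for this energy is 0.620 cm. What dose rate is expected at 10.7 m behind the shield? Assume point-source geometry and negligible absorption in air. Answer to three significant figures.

51.5 mSv/h

Distance alone: 6090 × (1.76/10.7)² = 6090 × 0.02706 = 164.8 mSv/h.
Shield: 1.04/0.620 = 1.677 half-value layers → attenuation 2^(−1.677) = 0.3127.
Combined: 164.8 × 0.3127 = 51.53 mSv/h.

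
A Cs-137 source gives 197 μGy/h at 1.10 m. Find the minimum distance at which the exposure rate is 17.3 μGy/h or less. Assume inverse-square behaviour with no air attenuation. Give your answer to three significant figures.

3.71 m

Intensity scales as (d₁/d₂)², so d₂ = d₁·√(I₁/I₂).
I₁/I₂ = 197/17.3 = 11.39, so d₂ = 1.10 × √11.39 = 3.712 m.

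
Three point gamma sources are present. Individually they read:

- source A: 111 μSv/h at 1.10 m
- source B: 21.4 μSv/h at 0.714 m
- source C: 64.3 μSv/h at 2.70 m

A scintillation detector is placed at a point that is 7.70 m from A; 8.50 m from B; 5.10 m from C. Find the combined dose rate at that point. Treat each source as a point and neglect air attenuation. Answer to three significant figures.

Each source contributes Iᵢ·(dᵢ/rᵢ)²; contributions add.
A: 111 × (1.10/7.70)² = 2.265 μSv/h
B: 21.4 × (0.714/8.50)² = 0.1510 μSv/h
C: 64.3 × (2.70/5.10)² = 18.02 μSv/h
Total = 2.265 + 0.1510 + 18.02 = 20.44 μSv/h.

20.4 μSv/h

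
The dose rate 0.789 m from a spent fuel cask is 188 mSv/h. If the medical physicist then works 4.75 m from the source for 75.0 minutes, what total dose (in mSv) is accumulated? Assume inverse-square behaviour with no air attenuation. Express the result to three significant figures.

6.48 mSv

Intensity scales as (d₁/d₂)², so rate at 4.75 m:
188 × (0.789/4.75)² = 188 × 0.02759 = 5.187 mSv/h.
Dose = rate × time = 5.187 mSv/h × 1.250 h = 6.484 mSv.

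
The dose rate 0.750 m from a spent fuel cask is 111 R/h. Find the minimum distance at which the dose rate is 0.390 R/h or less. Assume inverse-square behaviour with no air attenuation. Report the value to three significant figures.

12.7 m

Intensity scales as (d₁/d₂)², so d₂ = d₁·√(I₁/I₂).
I₁/I₂ = 111/0.390 = 284.6, so d₂ = 0.750 × √284.6 = 12.65 m.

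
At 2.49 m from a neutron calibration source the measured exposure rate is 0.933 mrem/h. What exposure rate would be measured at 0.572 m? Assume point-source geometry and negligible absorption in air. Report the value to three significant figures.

17.7 mrem/h

By the inverse-square law, scaling from 2.49 m to 0.572 m:
0.933 × (2.49/0.572)² = 0.933 × 18.95 = 17.68 mrem/h.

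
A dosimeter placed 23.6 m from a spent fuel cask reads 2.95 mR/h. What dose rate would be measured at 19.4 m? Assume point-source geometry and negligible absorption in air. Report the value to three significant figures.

Since intensity falls as 1/r², scaling from 23.6 m to 19.4 m:
(23.6/19.4)² = 1.480, so 2.95 × 1.480 = 4.366 mR/h.

4.37 mR/h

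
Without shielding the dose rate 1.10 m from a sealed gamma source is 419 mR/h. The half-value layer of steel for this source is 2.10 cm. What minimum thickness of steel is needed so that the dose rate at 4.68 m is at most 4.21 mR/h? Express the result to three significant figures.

At 4.68 m, distance alone gives (1.10/4.68)² = 0.05525, so 419 × 0.05525 = 23.15 mR/h.
Further attenuation needed: 23.15/4.21 = 5.499.
n = log₂(5.499) = 2.459 half-value layers.
Thickness = 2.459 × 2.10 cm = 5.164 cm.

5.16 cm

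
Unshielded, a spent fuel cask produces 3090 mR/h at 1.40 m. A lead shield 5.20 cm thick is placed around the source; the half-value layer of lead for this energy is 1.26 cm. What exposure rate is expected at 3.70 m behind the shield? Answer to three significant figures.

25.3 mR/h

Distance alone: (1.40/3.70)² = 0.1432, so 3090 × 0.1432 = 442.5 mR/h.
Shield: 5.20/1.26 = 4.127 half-value layers → attenuation 2^(−4.127) = 0.05723.
Combined: 442.5 × 0.05723 = 25.32 mR/h.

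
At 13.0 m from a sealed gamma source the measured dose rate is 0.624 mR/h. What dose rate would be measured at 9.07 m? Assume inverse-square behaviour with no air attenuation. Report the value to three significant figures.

1.28 mR/h

By the inverse-square law, scaling from 13.0 m to 9.07 m:
0.624 × (13.0/9.07)² = 0.624 × 2.054 = 1.282 mR/h.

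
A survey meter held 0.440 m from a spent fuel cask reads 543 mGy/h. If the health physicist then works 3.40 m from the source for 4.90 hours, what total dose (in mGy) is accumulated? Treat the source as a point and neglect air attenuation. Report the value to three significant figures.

44.6 mGy

By the inverse-square law, rate at 3.40 m:
543 × (0.440/3.40)² = 543 × 0.01675 = 9.095 mGy/h.
Dose = rate × time = 9.095 mGy/h × 4.900 h = 44.57 mGy.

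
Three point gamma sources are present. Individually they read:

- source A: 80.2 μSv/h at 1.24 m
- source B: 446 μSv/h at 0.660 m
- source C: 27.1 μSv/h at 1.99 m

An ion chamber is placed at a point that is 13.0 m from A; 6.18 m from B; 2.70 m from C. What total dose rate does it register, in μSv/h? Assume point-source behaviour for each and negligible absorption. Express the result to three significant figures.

20.5 μSv/h

Each source contributes Iᵢ·(dᵢ/rᵢ)²; contributions add.
A: 80.2 × (1.24/13.0)² = 0.7297 μSv/h
B: 446 × (0.660/6.18)² = 5.087 μSv/h
C: 27.1 × (1.99/2.70)² = 14.72 μSv/h
Total = 0.7297 + 5.087 + 14.72 = 20.54 μSv/h.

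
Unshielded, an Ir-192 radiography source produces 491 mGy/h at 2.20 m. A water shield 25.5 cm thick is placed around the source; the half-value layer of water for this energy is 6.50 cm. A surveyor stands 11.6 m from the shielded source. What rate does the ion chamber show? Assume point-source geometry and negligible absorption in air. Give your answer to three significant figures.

Distance alone: 491 × (2.20/11.6)² = 491 × 0.03597 = 17.66 mGy/h.
Shield: 25.5/6.50 = 3.923 half-value layers → attenuation 2^(−3.923) = 0.06593.
Combined: 17.66 × 0.06593 = 1.164 mGy/h.

1.16 mGy/h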